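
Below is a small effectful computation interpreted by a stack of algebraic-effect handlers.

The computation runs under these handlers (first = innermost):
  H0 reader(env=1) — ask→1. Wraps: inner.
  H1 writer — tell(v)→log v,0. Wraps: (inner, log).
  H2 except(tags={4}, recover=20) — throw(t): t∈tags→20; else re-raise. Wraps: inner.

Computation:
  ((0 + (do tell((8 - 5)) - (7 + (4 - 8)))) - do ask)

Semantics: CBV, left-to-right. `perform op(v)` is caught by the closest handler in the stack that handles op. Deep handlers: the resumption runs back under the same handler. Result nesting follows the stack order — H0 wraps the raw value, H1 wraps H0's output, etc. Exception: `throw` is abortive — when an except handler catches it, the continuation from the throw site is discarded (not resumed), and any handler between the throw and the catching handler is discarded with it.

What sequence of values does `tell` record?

Answer: (3)

Evaluation trace:
tell(3) @ H1 ⇒ log+=3
ask @ H0 ⇒ 1
H0 returns -4
H1 returns (-4, (3))
H2 returns (-4, (3))
= (-4, (3))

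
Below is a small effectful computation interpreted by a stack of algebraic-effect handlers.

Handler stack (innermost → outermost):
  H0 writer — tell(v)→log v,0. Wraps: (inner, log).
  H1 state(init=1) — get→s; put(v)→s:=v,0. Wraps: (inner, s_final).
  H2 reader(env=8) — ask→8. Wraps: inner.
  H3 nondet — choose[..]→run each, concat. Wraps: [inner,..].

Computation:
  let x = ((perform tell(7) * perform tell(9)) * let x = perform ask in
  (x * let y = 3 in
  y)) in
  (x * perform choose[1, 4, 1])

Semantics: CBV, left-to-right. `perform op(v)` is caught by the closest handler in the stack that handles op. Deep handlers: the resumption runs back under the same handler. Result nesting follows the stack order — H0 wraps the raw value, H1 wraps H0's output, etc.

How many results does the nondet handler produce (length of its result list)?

Evaluation trace:
tell(7) @ H0 ⇒ log+=7
tell(9) @ H0 ⇒ log+=9
ask @ H2 ⇒ 8
choose[1, 4, 1] @ H3
  branch[0] choose=1:
    H0 returns (0, (7, 9))
    H1 returns ((0, (7, 9)), 1)
    H2 returns ((0, (7, 9)), 1)
    H3 returns [((0, (7, 9)), 1)]
  branch[1] choose=4:
    H0 returns (0, (7, 9))
    H1 returns ((0, (7, 9)), 1)
    H2 returns ((0, (7, 9)), 1)
    H3 returns [((0, (7, 9)), 1)]
  branch[2] choose=1:
    H0 returns (0, (7, 9))
    H1 returns ((0, (7, 9)), 1)
    H2 returns ((0, (7, 9)), 1)
    H3 returns [((0, (7, 9)), 1)]
= [((0, (7, 9)), 1), ((0, (7, 9)), 1), ((0, (7, 9)), 1)]

Answer: 3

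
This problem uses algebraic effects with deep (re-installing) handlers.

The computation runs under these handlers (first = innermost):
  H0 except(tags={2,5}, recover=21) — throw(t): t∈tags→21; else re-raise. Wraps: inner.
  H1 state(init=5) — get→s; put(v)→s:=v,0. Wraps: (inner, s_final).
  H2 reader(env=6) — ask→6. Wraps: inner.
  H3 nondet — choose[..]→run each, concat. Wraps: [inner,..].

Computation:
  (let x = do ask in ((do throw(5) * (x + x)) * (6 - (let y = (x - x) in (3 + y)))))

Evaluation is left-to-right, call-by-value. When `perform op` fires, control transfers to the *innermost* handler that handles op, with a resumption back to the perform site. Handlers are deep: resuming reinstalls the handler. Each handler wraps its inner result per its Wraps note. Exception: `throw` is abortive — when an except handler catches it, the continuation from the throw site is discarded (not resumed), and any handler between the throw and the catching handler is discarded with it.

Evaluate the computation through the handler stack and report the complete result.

Answer: [(21, 5)]

Working:
ask @ H2 ⇒ 6
throw(5) @ H0 caught ⇒ 21
H1 returns (21, 5)
H2 returns (21, 5)
H3 returns [(21, 5)]
= [(21, 5)]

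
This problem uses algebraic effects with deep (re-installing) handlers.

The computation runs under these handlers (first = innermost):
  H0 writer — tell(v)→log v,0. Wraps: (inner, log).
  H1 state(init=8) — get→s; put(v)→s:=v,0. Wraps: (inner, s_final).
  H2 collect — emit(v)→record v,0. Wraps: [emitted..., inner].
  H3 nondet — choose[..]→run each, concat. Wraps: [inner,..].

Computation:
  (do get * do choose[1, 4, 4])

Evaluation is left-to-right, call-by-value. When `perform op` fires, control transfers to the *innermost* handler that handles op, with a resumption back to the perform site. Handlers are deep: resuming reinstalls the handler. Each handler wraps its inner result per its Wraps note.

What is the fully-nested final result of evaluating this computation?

Step-by-step:
get @ H1 ⇒ 8
choose[1, 4, 4] @ H3
  branch[0] choose=1:
    H0 returns (8, ())
    H1 returns ((8, ()), 8)
    H2 returns [((8, ()), 8)]
    H3 returns [[((8, ()), 8)]]
  branch[1] choose=4:
    H0 returns (32, ())
    H1 returns ((32, ()), 8)
    H2 returns [((32, ()), 8)]
    H3 returns [[((32, ()), 8)]]
  branch[2] choose=4:
    H0 returns (32, ())
    H1 returns ((32, ()), 8)
    H2 returns [((32, ()), 8)]
    H3 returns [[((32, ()), 8)]]
= [[((8, ()), 8)], [((32, ()), 8)], [((32, ()), 8)]]

Answer: [[((8, ()), 8)], [((32, ()), 8)], [((32, ()), 8)]]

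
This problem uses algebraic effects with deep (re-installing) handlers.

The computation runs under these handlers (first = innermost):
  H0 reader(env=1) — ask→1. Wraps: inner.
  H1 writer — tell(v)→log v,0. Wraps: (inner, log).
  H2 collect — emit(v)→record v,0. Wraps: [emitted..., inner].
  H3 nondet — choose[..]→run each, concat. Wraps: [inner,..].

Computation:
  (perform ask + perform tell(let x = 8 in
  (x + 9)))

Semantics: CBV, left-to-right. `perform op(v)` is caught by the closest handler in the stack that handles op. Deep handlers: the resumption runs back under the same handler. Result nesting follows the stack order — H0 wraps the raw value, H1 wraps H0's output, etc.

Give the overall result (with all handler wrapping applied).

Working:
ask @ H0 ⇒ 1
tell(17) @ H1 ⇒ log+=17
H0 returns 1
H1 returns (1, (17))
H2 returns [(1, (17))]
H3 returns [[(1, (17))]]
= [[(1, (17))]]

Answer: [[(1, (17))]]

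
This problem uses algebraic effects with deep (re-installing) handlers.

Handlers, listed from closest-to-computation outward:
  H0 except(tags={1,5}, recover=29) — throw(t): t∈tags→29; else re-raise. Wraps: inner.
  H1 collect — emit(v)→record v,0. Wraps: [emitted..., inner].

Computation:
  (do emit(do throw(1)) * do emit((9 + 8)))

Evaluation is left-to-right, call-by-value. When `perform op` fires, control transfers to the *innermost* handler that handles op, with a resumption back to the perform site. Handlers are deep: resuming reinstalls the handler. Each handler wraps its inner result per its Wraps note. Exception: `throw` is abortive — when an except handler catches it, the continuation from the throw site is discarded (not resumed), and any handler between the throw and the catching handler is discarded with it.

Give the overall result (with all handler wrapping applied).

Step-by-step:
throw(1) @ H0 caught ⇒ 29
H1 returns [29]
= [29]

Answer: [29]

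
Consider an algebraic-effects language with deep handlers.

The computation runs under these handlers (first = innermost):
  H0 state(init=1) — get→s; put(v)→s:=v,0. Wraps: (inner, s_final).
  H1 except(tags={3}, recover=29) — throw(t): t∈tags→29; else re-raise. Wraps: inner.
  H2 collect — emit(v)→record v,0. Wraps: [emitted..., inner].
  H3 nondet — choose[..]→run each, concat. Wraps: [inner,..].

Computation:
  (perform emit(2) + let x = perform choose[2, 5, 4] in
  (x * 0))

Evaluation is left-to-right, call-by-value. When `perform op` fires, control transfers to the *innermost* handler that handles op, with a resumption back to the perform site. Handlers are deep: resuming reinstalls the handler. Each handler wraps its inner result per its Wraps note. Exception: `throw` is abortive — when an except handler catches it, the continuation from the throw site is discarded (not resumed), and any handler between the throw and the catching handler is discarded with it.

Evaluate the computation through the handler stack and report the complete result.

Working:
emit(2) @ H2 ⇒ out+=2
choose[2, 5, 4] @ H3
  branch[0] choose=2:
    H0 returns (0, 1)
    H1 returns (0, 1)
    H2 returns [2, (0, 1)]
    H3 returns [[2, (0, 1)]]
  branch[1] choose=5:
    H0 returns (0, 1)
    H1 returns (0, 1)
    H2 returns [2, (0, 1)]
    H3 returns [[2, (0, 1)]]
  branch[2] choose=4:
    H0 returns (0, 1)
    H1 returns (0, 1)
    H2 returns [2, (0, 1)]
    H3 returns [[2, (0, 1)]]
= [[2, (0, 1)], [2, (0, 1)], [2, (0, 1)]]

Answer: [[2, (0, 1)], [2, (0, 1)], [2, (0, 1)]]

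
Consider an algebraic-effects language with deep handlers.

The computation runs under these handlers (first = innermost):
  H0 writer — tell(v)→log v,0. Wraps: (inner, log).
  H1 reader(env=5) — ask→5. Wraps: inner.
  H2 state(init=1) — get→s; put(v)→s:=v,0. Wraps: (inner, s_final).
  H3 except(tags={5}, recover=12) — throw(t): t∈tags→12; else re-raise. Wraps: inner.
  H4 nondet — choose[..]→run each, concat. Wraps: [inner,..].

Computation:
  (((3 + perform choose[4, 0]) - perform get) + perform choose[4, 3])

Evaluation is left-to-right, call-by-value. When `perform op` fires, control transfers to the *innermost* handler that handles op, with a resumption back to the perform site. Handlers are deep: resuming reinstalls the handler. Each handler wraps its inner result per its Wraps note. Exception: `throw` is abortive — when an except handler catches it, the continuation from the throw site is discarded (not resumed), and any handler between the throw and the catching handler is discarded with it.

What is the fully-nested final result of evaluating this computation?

Working:
choose[4, 0] @ H4
  branch[0] choose=4:
    get @ H2 ⇒ 1
    choose[4, 3] @ H4
      branch[0] choose=4:
        H0 returns (10, ())
        H1 returns (10, ())
        H2 returns ((10, ()), 1)
        H3 returns ((10, ()), 1)
        H4 returns [((10, ()), 1)]
      branch[1] choose=3:
        H0 returns (9, ())
        H1 returns (9, ())
        H2 returns ((9, ()), 1)
        H3 returns ((9, ()), 1)
        H4 returns [((9, ()), 1)]
  branch[1] choose=0:
    get @ H2 ⇒ 1
    choose[4, 3] @ H4
      branch[0] choose=4:
        H0 returns (6, ())
        H1 returns (6, ())
        H2 returns ((6, ()), 1)
        H3 returns ((6, ()), 1)
        H4 returns [((6, ()), 1)]
      branch[1] choose=3:
        H0 returns (5, ())
        H1 returns (5, ())
        H2 returns ((5, ()), 1)
        H3 returns ((5, ()), 1)
        H4 returns [((5, ()), 1)]
= [((10, ()), 1), ((9, ()), 1), ((6, ()), 1), ((5, ()), 1)]

Answer: [((10, ()), 1), ((9, ()), 1), ((6, ()), 1), ((5, ()), 1)]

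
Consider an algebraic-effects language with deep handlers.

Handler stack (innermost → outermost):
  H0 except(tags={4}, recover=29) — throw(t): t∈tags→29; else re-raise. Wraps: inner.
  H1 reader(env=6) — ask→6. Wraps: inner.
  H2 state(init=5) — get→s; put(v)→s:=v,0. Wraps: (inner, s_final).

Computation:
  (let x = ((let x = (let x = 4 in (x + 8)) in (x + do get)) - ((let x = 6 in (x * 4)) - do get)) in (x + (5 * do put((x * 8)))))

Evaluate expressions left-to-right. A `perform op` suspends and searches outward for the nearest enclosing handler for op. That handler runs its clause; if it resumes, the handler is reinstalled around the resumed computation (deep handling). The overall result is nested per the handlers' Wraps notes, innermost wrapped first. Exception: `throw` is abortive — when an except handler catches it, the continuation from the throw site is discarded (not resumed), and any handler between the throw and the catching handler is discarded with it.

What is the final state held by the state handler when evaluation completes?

Evaluation trace:
get @ H2 ⇒ 5
get @ H2 ⇒ 5
put(-16) @ H2 ⇒ s:=-16
H0 returns -2
H1 returns -2
H2 returns (-2, -16)
= (-2, -16)

Answer: -16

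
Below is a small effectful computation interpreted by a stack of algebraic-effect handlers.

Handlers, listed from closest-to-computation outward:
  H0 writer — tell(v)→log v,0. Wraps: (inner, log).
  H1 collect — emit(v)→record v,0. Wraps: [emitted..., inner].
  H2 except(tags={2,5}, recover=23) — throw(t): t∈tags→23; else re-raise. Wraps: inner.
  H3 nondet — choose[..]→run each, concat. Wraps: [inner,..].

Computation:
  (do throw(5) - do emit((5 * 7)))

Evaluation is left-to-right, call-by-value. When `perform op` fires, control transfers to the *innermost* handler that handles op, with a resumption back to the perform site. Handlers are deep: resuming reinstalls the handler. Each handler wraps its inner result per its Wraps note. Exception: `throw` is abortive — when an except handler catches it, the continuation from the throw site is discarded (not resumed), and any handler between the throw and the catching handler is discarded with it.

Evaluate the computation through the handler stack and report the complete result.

Working:
throw(5) @ H2 caught ⇒ 23
H3 returns [23]
= [23]

Answer: [23]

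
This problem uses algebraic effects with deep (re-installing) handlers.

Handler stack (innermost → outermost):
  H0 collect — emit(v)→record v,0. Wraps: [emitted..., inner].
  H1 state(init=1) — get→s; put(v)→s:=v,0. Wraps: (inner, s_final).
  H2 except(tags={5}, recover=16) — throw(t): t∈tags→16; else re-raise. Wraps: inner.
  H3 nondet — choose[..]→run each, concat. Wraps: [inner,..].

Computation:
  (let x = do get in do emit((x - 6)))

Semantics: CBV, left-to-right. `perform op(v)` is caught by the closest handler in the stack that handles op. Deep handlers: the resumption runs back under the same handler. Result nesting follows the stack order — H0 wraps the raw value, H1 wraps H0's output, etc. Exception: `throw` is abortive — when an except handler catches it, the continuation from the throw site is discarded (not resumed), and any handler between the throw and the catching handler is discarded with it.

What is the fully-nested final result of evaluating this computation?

Evaluation trace:
get @ H1 ⇒ 1
emit(-5) @ H0 ⇒ out+=-5
H0 returns [-5, 0]
H1 returns ([-5, 0], 1)
H2 returns ([-5, 0], 1)
H3 returns [([-5, 0], 1)]
= [([-5, 0], 1)]

Answer: [([-5, 0], 1)]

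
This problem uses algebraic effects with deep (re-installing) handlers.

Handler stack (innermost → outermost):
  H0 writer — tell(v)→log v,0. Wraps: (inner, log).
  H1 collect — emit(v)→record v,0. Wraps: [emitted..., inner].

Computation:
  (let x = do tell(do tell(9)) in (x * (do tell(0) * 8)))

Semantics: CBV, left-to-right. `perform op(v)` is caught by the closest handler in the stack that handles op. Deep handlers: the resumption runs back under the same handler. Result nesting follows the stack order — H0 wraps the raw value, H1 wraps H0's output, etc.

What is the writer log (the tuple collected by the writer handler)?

Answer: (9, 0, 0)

Step-by-step:
tell(9) @ H0 ⇒ log+=9
tell(0) @ H0 ⇒ log+=0
tell(0) @ H0 ⇒ log+=0
H0 returns (0, (9, 0, 0))
H1 returns [(0, (9, 0, 0))]
= [(0, (9, 0, 0))]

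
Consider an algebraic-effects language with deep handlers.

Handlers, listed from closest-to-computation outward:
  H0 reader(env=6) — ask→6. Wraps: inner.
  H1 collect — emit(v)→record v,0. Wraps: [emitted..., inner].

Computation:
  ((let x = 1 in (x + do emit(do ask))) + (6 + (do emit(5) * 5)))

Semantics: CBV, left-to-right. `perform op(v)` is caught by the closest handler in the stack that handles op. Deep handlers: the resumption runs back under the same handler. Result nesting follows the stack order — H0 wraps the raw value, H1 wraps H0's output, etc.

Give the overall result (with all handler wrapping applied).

Working:
ask @ H0 ⇒ 6
emit(6) @ H1 ⇒ out+=6
emit(5) @ H1 ⇒ out+=5
H0 returns 7
H1 returns [6, 5, 7]
= [6, 5, 7]

Answer: [6, 5, 7]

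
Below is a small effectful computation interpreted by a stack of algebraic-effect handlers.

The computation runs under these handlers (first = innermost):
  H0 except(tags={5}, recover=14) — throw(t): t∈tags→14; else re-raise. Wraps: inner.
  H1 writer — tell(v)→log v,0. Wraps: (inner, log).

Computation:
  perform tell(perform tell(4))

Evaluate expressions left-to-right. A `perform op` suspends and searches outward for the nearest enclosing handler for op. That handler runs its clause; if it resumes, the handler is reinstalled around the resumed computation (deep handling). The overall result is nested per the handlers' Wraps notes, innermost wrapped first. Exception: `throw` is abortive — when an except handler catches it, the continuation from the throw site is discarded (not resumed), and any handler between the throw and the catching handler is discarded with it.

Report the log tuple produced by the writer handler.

Answer: (4, 0)

Working:
tell(4) @ H1 ⇒ log+=4
tell(0) @ H1 ⇒ log+=0
H0 returns 0
H1 returns (0, (4, 0))
= (0, (4, 0))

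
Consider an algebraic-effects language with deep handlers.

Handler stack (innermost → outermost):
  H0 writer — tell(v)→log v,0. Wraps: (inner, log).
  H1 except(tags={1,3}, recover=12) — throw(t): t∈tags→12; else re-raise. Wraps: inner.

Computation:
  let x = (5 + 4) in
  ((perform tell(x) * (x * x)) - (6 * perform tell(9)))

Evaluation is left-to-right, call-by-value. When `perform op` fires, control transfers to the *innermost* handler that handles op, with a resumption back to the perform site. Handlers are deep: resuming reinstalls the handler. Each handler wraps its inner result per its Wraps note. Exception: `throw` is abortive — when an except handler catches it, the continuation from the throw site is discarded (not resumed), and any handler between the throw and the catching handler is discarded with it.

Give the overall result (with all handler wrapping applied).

Answer: (0, (9, 9))

Working:
tell(9) @ H0 ⇒ log+=9
tell(9) @ H0 ⇒ log+=9
H0 returns (0, (9, 9))
H1 returns (0, (9, 9))
= (0, (9, 9))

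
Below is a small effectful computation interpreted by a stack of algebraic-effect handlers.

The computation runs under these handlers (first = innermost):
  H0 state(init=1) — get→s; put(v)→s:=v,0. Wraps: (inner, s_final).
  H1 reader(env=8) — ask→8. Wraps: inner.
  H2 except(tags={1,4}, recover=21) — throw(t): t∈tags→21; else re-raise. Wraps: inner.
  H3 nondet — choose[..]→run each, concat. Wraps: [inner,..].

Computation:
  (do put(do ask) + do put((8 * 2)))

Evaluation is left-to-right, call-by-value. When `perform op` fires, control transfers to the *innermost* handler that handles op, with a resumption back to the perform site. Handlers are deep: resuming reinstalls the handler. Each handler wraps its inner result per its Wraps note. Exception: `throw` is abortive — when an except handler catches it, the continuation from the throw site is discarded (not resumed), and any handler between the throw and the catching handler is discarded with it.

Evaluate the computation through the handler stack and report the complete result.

Working:
ask @ H1 ⇒ 8
put(8) @ H0 ⇒ s:=8
put(16) @ H0 ⇒ s:=16
H0 returns (0, 16)
H1 returns (0, 16)
H2 returns (0, 16)
H3 returns [(0, 16)]
= [(0, 16)]

Answer: [(0, 16)]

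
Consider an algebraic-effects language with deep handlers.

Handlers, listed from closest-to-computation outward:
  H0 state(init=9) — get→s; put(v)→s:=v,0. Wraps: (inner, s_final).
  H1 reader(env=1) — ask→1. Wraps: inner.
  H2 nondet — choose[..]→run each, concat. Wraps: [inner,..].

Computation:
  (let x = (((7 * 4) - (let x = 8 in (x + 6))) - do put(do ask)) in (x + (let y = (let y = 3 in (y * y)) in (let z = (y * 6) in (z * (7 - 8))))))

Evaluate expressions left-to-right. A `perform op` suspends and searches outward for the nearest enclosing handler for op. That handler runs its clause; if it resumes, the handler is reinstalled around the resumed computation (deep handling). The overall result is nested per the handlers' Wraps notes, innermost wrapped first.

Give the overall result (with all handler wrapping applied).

Answer: [(-40, 1)]

Step-by-step:
ask @ H1 ⇒ 1
put(1) @ H0 ⇒ s:=1
H0 returns (-40, 1)
H1 returns (-40, 1)
H2 returns [(-40, 1)]
= [(-40, 1)]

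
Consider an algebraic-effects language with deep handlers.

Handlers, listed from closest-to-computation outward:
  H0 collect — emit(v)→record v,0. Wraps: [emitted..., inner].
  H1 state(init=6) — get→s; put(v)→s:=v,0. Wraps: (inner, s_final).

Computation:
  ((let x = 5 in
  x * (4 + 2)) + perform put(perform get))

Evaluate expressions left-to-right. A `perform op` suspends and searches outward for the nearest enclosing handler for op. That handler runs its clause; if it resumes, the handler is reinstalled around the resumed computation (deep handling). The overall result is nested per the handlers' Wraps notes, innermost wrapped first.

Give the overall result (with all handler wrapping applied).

Answer: ([30], 6)

Working:
get @ H1 ⇒ 6
put(6) @ H1 ⇒ s:=6
H0 returns [30]
H1 returns ([30], 6)
= ([30], 6)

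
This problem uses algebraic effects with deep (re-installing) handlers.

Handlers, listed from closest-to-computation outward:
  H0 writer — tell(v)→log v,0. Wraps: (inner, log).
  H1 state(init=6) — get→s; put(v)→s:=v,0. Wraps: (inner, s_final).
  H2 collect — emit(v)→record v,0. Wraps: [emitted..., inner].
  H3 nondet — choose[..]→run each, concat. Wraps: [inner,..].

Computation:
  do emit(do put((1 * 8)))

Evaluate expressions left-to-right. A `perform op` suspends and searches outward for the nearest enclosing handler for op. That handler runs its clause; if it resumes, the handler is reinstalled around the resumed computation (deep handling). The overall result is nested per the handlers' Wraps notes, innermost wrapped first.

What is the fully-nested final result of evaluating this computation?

Answer: [[0, ((0, ()), 8)]]

Step-by-step:
put(8) @ H1 ⇒ s:=8
emit(0) @ H2 ⇒ out+=0
H0 returns (0, ())
H1 returns ((0, ()), 8)
H2 returns [0, ((0, ()), 8)]
H3 returns [[0, ((0, ()), 8)]]
= [[0, ((0, ()), 8)]]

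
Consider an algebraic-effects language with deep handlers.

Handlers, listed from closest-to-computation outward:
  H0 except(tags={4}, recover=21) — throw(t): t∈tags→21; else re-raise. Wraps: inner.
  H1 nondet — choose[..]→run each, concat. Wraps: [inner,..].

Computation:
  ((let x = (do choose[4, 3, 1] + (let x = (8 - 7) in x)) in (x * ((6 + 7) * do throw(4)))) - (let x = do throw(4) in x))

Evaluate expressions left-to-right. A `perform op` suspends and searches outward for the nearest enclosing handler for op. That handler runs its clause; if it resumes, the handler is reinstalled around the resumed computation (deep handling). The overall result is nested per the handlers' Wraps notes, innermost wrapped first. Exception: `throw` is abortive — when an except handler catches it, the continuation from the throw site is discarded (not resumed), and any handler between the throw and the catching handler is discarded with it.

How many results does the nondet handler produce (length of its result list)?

Working:
choose[4, 3, 1] @ H1
  branch[0] choose=4:
    throw(4) @ H0 caught ⇒ 21
    H1 returns [21]
  branch[1] choose=3:
    throw(4) @ H0 caught ⇒ 21
    H1 returns [21]
  branch[2] choose=1:
    throw(4) @ H0 caught ⇒ 21
    H1 returns [21]
= [21, 21, 21]

Answer: 3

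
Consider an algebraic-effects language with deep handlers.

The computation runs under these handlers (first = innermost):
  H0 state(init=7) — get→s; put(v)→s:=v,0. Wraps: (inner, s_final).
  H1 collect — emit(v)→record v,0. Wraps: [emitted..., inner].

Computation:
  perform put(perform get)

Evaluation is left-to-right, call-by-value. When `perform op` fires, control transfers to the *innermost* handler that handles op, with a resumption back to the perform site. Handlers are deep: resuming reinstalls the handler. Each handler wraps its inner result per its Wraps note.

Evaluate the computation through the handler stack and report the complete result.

Answer: [(0, 7)]

Step-by-step:
get @ H0 ⇒ 7
put(7) @ H0 ⇒ s:=7
H0 returns (0, 7)
H1 returns [(0, 7)]
= [(0, 7)]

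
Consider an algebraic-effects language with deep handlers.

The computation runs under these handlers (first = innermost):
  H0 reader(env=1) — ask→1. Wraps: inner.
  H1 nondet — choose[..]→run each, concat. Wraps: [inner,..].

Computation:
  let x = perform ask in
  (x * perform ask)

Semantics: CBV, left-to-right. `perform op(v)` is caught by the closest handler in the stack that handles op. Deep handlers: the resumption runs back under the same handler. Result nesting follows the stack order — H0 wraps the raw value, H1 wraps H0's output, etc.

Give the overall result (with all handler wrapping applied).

Answer: [1]

Evaluation trace:
ask @ H0 ⇒ 1
ask @ H0 ⇒ 1
H0 returns 1
H1 returns [1]
= [1]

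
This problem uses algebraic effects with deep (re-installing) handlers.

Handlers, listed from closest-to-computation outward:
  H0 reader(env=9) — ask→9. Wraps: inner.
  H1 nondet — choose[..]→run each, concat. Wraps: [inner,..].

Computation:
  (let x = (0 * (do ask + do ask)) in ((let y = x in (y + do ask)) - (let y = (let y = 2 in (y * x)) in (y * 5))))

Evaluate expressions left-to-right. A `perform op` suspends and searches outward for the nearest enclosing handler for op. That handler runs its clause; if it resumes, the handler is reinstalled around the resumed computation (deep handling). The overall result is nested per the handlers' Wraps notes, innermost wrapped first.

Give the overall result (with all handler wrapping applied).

Answer: [9]

Step-by-step:
ask @ H0 ⇒ 9
ask @ H0 ⇒ 9
ask @ H0 ⇒ 9
H0 returns 9
H1 returns [9]
= [9]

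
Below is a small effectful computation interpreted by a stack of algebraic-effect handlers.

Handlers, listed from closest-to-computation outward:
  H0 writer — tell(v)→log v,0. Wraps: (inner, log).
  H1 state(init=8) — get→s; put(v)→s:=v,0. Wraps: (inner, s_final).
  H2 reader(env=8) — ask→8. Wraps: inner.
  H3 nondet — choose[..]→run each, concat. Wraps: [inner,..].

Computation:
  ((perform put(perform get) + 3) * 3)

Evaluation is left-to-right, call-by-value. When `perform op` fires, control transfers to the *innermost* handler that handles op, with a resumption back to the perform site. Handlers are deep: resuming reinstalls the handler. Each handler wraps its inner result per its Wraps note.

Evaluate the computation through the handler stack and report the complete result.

Answer: [((9, ()), 8)]

Evaluation trace:
get @ H1 ⇒ 8
put(8) @ H1 ⇒ s:=8
H0 returns (9, ())
H1 returns ((9, ()), 8)
H2 returns ((9, ()), 8)
H3 returns [((9, ()), 8)]
= [((9, ()), 8)]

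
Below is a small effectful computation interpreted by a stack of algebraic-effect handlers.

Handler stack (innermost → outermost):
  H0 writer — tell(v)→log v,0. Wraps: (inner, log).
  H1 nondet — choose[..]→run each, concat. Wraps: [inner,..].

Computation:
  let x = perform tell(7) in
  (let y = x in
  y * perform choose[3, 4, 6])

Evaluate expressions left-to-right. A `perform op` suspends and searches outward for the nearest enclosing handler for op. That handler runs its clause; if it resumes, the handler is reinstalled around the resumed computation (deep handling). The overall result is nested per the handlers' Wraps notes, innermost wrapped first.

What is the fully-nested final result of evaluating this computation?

Working:
tell(7) @ H0 ⇒ log+=7
choose[3, 4, 6] @ H1
  branch[0] choose=3:
    H0 returns (0, (7))
    H1 returns [(0, (7))]
  branch[1] choose=4:
    H0 returns (0, (7))
    H1 returns [(0, (7))]
  branch[2] choose=6:
    H0 returns (0, (7))
    H1 returns [(0, (7))]
= [(0, (7)), (0, (7)), (0, (7))]

Answer: [(0, (7)), (0, (7)), (0, (7))]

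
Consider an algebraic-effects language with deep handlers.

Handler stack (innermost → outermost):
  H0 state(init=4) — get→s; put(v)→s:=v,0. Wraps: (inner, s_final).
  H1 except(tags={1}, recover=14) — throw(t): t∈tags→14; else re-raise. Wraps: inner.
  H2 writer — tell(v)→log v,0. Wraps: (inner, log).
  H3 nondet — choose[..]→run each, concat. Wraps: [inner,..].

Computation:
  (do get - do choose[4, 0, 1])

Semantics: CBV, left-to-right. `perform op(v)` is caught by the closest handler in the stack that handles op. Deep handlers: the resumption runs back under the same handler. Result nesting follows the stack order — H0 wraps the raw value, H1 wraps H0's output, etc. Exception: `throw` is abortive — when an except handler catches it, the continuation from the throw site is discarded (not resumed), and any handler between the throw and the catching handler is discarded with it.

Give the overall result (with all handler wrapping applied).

Step-by-step:
get @ H0 ⇒ 4
choose[4, 0, 1] @ H3
  branch[0] choose=4:
    H0 returns (0, 4)
    H1 returns (0, 4)
    H2 returns ((0, 4), ())
    H3 returns [((0, 4), ())]
  branch[1] choose=0:
    H0 returns (4, 4)
    H1 returns (4, 4)
    H2 returns ((4, 4), ())
    H3 returns [((4, 4), ())]
  branch[2] choose=1:
    H0 returns (3, 4)
    H1 returns (3, 4)
    H2 returns ((3, 4), ())
    H3 returns [((3, 4), ())]
= [((0, 4), ()), ((4, 4), ()), ((3, 4), ())]

Answer: [((0, 4), ()), ((4, 4), ()), ((3, 4), ())]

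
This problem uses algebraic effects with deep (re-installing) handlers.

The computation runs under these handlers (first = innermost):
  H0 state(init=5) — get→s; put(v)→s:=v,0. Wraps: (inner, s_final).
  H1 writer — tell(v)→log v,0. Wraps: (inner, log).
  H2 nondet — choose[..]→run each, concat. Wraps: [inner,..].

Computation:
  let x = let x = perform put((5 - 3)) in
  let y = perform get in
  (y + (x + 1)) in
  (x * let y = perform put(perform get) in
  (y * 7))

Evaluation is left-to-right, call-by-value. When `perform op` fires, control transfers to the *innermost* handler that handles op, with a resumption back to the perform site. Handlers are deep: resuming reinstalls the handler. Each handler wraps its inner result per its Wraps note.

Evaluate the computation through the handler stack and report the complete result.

Evaluation trace:
put(2) @ H0 ⇒ s:=2
get @ H0 ⇒ 2
get @ H0 ⇒ 2
put(2) @ H0 ⇒ s:=2
H0 returns (0, 2)
H1 returns ((0, 2), ())
H2 returns [((0, 2), ())]
= [((0, 2), ())]

Answer: [((0, 2), ())]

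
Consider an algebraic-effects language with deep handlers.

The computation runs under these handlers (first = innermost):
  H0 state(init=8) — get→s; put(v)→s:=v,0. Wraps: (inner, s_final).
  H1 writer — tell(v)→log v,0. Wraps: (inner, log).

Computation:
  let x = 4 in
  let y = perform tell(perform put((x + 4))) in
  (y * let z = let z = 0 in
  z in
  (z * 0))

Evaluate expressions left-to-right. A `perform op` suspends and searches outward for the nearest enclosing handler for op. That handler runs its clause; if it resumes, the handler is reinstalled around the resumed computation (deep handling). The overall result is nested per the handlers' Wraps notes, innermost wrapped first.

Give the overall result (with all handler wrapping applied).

Answer: ((0, 8), (0))

Step-by-step:
put(8) @ H0 ⇒ s:=8
tell(0) @ H1 ⇒ log+=0
H0 returns (0, 8)
H1 returns ((0, 8), (0))
= ((0, 8), (0))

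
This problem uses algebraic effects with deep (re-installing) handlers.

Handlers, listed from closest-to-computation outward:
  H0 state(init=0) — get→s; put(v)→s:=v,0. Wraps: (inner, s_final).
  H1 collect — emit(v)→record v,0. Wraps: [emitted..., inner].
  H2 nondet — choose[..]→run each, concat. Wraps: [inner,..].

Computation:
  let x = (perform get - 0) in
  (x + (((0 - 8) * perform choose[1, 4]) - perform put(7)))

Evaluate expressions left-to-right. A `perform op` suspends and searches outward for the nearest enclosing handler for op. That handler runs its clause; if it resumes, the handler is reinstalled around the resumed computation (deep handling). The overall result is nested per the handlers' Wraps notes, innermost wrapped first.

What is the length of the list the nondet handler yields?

Evaluation trace:
get @ H0 ⇒ 0
choose[1, 4] @ H2
  branch[0] choose=1:
    put(7) @ H0 ⇒ s:=7
    H0 returns (-8, 7)
    H1 returns [(-8, 7)]
    H2 returns [[(-8, 7)]]
  branch[1] choose=4:
    put(7) @ H0 ⇒ s:=7
    H0 returns (-32, 7)
    H1 returns [(-32, 7)]
    H2 returns [[(-32, 7)]]
= [[(-8, 7)], [(-32, 7)]]

Answer: 2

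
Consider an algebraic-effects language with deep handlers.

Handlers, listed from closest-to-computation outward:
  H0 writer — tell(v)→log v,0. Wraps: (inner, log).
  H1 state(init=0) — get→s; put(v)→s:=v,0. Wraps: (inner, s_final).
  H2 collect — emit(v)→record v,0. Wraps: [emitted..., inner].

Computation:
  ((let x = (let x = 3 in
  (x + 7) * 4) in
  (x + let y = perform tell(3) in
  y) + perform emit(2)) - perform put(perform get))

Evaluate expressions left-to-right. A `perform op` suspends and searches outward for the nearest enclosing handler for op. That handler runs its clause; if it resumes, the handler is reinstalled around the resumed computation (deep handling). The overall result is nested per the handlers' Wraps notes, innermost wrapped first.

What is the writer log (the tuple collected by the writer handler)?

Answer: (3)

Evaluation trace:
tell(3) @ H0 ⇒ log+=3
emit(2) @ H2 ⇒ out+=2
get @ H1 ⇒ 0
put(0) @ H1 ⇒ s:=0
H0 returns (40, (3))
H1 returns ((40, (3)), 0)
H2 returns [2, ((40, (3)), 0)]
= [2, ((40, (3)), 0)]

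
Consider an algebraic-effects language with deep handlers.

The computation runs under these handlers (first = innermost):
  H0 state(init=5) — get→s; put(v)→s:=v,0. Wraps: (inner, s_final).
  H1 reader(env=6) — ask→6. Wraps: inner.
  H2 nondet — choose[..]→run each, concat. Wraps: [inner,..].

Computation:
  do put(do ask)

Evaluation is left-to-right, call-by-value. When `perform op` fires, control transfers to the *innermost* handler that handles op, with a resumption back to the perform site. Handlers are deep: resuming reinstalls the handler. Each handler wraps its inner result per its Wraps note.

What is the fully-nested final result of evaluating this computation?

Answer: [(0, 6)]

Evaluation trace:
ask @ H1 ⇒ 6
put(6) @ H0 ⇒ s:=6
H0 returns (0, 6)
H1 returns (0, 6)
H2 returns [(0, 6)]
= [(0, 6)]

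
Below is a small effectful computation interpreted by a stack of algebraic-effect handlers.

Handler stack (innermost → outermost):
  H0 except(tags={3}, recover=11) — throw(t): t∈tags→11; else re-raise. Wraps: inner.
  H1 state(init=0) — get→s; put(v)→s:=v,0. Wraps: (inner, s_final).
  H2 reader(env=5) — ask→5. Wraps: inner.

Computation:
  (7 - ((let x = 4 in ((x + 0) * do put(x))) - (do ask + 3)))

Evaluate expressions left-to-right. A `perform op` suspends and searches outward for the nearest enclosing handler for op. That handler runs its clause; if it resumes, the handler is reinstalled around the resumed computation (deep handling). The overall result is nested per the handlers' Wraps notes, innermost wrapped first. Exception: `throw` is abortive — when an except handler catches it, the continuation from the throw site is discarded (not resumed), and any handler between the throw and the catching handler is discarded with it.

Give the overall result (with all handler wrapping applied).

Answer: (15, 4)

Evaluation trace:
put(4) @ H1 ⇒ s:=4
ask @ H2 ⇒ 5
H0 returns 15
H1 returns (15, 4)
H2 returns (15, 4)
= (15, 4)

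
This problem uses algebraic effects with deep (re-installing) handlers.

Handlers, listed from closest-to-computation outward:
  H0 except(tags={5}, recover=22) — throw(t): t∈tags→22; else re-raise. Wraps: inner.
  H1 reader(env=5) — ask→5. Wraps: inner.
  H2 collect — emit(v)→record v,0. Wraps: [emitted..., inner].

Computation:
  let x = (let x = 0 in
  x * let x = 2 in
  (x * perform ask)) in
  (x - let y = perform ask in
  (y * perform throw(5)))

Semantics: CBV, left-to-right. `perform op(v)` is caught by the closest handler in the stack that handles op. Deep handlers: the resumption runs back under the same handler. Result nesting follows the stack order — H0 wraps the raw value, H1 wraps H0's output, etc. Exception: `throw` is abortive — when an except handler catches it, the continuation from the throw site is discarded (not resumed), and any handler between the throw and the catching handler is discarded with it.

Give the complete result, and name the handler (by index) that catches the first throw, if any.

Step-by-step:
ask @ H1 ⇒ 5
ask @ H1 ⇒ 5
throw(5) @ H0 caught ⇒ 22
H1 returns 22
H2 returns [22]
= [22]

Answer: [22] ; first throw caught by: H0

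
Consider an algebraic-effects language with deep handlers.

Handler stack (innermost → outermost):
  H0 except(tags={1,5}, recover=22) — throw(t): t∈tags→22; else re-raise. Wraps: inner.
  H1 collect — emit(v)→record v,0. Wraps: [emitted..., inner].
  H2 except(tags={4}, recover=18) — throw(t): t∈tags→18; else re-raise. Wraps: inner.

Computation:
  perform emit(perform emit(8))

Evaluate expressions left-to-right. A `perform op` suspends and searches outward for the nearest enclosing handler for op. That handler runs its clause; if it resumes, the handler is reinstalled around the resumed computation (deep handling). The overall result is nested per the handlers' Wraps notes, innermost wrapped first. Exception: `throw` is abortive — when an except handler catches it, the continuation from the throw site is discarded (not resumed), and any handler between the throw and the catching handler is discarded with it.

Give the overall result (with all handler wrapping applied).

Evaluation trace:
emit(8) @ H1 ⇒ out+=8
emit(0) @ H1 ⇒ out+=0
H0 returns 0
H1 returns [8, 0, 0]
H2 returns [8, 0, 0]
= [8, 0, 0]

Answer: [8, 0, 0]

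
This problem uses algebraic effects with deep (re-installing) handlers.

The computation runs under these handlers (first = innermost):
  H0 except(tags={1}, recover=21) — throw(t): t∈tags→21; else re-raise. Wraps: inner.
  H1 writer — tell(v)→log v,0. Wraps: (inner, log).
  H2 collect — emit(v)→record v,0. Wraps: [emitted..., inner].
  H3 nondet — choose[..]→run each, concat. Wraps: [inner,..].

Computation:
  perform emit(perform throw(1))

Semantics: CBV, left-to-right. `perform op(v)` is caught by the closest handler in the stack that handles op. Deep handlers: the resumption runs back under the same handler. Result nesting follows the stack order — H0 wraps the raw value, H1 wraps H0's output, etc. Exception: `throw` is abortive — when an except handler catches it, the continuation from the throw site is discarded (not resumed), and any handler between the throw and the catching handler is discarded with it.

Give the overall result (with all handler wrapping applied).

Answer: [[(21, ())]]

Evaluation trace:
throw(1) @ H0 caught ⇒ 21
H1 returns (21, ())
H2 returns [(21, ())]
H3 returns [[(21, ())]]
= [[(21, ())]]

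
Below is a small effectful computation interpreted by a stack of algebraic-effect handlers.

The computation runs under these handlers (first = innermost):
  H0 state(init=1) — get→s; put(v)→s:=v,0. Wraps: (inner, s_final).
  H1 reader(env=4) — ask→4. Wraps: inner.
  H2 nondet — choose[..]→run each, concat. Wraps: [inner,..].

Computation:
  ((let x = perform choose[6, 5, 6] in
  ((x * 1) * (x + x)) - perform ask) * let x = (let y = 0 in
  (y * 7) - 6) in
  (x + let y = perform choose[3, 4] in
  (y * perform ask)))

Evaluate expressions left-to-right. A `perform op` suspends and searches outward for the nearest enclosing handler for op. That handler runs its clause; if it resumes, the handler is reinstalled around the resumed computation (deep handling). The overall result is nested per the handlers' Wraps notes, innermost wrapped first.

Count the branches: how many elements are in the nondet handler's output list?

Answer: 6

Evaluation trace:
choose[6, 5, 6] @ H2
  branch[0] choose=6:
    ask @ H1 ⇒ 4
    choose[3, 4] @ H2
      branch[0] choose=3:
        ask @ H1 ⇒ 4
        H0 returns (408, 1)
        H1 returns (408, 1)
        H2 returns [(408, 1)]
      branch[1] choose=4:
        ask @ H1 ⇒ 4
        H0 returns (680, 1)
        H1 returns (680, 1)
        H2 returns [(680, 1)]
  branch[1] choose=5:
    ask @ H1 ⇒ 4
    choose[3, 4] @ H2
      branch[0] choose=3:
        ask @ H1 ⇒ 4
        H0 returns (276, 1)
        H1 returns (276, 1)
        H2 returns [(276, 1)]
      branch[1] choose=4:
        ask @ H1 ⇒ 4
        H0 returns (460, 1)
        H1 returns (460, 1)
        H2 returns [(460, 1)]
  branch[2] choose=6:
    ask @ H1 ⇒ 4
    choose[3, 4] @ H2
      branch[0] choose=3:
        ask @ H1 ⇒ 4
        H0 returns (408, 1)
        H1 returns (408, 1)
        H2 returns [(408, 1)]
      branch[1] choose=4:
        ask @ H1 ⇒ 4
        H0 returns (680, 1)
        H1 returns (680, 1)
        H2 returns [(680, 1)]
= [(408, 1), (680, 1), (276, 1), (460, 1), (408, 1), (680, 1)]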